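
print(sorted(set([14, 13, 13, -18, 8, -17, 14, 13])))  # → [-18, -17, 8, 13, 14]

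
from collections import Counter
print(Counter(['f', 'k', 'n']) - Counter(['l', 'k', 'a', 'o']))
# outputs Counter({'f': 1, 'n': 1})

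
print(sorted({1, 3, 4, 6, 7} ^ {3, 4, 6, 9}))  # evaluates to [1, 7, 9]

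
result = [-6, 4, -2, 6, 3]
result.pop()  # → 3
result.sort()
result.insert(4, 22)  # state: [-6, -2, 4, 6, 22]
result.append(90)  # [-6, -2, 4, 6, 22, 90]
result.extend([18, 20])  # [-6, -2, 4, 6, 22, 90, 18, 20]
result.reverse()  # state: [20, 18, 90, 22, 6, 4, -2, -6]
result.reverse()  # [-6, -2, 4, 6, 22, 90, 18, 20]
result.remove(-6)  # [-2, 4, 6, 22, 90, 18, 20]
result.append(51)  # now [-2, 4, 6, 22, 90, 18, 20, 51]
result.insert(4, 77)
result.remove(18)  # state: [-2, 4, 6, 22, 77, 90, 20, 51]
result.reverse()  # [51, 20, 90, 77, 22, 6, 4, -2]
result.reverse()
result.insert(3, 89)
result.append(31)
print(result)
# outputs [-2, 4, 6, 89, 22, 77, 90, 20, 51, 31]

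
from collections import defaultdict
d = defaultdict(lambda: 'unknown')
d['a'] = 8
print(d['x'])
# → unknown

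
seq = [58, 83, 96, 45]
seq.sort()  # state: [45, 58, 83, 96]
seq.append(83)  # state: [45, 58, 83, 96, 83]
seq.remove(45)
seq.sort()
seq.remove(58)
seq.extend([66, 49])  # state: [83, 83, 96, 66, 49]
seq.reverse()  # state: [49, 66, 96, 83, 83]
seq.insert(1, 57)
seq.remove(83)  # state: [49, 57, 66, 96, 83]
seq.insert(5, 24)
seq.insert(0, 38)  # [38, 49, 57, 66, 96, 83, 24]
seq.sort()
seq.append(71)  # [24, 38, 49, 57, 66, 83, 96, 71]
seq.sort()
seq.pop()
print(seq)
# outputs [24, 38, 49, 57, 66, 71, 83]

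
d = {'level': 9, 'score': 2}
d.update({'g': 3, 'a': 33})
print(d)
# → {'level': 9, 'score': 2, 'g': 3, 'a': 33}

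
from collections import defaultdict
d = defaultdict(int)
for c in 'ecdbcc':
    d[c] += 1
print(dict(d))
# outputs {'e': 1, 'c': 3, 'd': 1, 'b': 1}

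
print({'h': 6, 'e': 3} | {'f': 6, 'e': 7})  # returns {'h': 6, 'e': 7, 'f': 6}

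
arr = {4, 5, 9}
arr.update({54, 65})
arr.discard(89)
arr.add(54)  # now {4, 5, 9, 54, 65}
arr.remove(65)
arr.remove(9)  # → {4, 5, 54}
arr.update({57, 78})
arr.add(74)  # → {4, 5, 54, 57, 74, 78}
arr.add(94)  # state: {4, 5, 54, 57, 74, 78, 94}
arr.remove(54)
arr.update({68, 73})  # {4, 5, 57, 68, 73, 74, 78, 94}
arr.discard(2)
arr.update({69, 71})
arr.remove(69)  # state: {4, 5, 57, 68, 71, 73, 74, 78, 94}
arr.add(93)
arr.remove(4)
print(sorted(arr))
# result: [5, 57, 68, 71, 73, 74, 78, 93, 94]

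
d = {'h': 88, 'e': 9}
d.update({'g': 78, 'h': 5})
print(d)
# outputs {'h': 5, 'e': 9, 'g': 78}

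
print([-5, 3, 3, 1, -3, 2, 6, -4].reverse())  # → None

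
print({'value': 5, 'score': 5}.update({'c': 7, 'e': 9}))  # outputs None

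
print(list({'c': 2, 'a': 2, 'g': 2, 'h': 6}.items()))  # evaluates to [('c', 2), ('a', 2), ('g', 2), ('h', 6)]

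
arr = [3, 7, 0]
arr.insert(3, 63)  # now [3, 7, 0, 63]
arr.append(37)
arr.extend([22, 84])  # [3, 7, 0, 63, 37, 22, 84]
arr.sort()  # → [0, 3, 7, 22, 37, 63, 84]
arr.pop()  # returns 84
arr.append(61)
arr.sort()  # [0, 3, 7, 22, 37, 61, 63]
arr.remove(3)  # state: [0, 7, 22, 37, 61, 63]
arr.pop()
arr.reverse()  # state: [61, 37, 22, 7, 0]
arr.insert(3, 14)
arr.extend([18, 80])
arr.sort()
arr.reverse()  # [80, 61, 37, 22, 18, 14, 7, 0]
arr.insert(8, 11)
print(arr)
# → [80, 61, 37, 22, 18, 14, 7, 0, 11]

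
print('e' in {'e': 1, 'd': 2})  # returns True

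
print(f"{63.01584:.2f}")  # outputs 63.02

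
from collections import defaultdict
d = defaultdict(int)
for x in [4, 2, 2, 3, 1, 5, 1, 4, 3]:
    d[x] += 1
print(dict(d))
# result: {4: 2, 2: 2, 3: 2, 1: 2, 5: 1}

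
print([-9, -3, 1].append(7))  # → None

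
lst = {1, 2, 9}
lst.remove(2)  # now {1, 9}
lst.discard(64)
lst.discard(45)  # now {1, 9}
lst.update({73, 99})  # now {1, 9, 73, 99}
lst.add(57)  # {1, 9, 57, 73, 99}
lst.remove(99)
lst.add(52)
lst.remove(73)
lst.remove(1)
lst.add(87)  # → {9, 52, 57, 87}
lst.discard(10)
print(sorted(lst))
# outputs [9, 52, 57, 87]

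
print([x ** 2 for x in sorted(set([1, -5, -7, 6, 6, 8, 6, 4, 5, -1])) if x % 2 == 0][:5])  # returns [16, 36, 64]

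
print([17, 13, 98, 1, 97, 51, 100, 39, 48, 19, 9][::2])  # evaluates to [17, 98, 97, 100, 48, 9]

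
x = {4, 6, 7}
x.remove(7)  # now {4, 6}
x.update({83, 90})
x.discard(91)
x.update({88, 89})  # {4, 6, 83, 88, 89, 90}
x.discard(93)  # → {4, 6, 83, 88, 89, 90}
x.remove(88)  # {4, 6, 83, 89, 90}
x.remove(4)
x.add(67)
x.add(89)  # {6, 67, 83, 89, 90}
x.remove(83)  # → {6, 67, 89, 90}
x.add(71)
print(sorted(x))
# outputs [6, 67, 71, 89, 90]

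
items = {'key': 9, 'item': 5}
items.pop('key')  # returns 9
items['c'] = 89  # {'item': 5, 'c': 89}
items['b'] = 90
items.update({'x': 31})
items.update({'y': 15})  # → {'item': 5, 'c': 89, 'b': 90, 'x': 31, 'y': 15}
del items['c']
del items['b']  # {'item': 5, 'x': 31, 'y': 15}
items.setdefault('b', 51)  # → 51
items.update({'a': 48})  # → {'item': 5, 'x': 31, 'y': 15, 'b': 51, 'a': 48}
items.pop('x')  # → 31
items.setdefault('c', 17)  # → 17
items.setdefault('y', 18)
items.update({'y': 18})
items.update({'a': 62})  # {'item': 5, 'y': 18, 'b': 51, 'a': 62, 'c': 17}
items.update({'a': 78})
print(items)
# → {'item': 5, 'y': 18, 'b': 51, 'a': 78, 'c': 17}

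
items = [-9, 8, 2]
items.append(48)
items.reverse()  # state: [48, 2, 8, -9]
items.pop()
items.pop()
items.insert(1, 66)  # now [48, 66, 2]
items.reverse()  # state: [2, 66, 48]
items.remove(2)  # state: [66, 48]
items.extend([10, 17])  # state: [66, 48, 10, 17]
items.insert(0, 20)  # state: [20, 66, 48, 10, 17]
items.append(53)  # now [20, 66, 48, 10, 17, 53]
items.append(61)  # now [20, 66, 48, 10, 17, 53, 61]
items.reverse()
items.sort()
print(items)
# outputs [10, 17, 20, 48, 53, 61, 66]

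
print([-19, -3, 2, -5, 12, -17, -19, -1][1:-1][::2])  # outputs [-3, -5, -17]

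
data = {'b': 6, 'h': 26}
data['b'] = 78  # {'b': 78, 'h': 26}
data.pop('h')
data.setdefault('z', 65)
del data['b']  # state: {'z': 65}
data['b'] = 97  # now {'z': 65, 'b': 97}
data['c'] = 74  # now {'z': 65, 'b': 97, 'c': 74}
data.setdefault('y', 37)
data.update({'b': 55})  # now {'z': 65, 'b': 55, 'c': 74, 'y': 37}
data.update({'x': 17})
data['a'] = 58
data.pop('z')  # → 65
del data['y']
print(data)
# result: {'b': 55, 'c': 74, 'x': 17, 'a': 58}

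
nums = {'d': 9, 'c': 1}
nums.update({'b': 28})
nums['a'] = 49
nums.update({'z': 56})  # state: {'d': 9, 'c': 1, 'b': 28, 'a': 49, 'z': 56}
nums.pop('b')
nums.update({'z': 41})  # {'d': 9, 'c': 1, 'a': 49, 'z': 41}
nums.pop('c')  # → 1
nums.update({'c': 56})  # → {'d': 9, 'a': 49, 'z': 41, 'c': 56}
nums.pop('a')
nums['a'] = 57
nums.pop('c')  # 56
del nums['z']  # {'d': 9, 'a': 57}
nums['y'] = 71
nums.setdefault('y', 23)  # 71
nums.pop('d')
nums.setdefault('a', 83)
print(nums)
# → {'a': 57, 'y': 71}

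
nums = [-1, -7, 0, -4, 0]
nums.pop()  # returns 0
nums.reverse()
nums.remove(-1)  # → [-4, 0, -7]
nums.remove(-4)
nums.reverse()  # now [-7, 0]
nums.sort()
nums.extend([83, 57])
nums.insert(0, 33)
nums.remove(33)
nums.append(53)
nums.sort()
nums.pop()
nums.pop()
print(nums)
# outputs [-7, 0, 53]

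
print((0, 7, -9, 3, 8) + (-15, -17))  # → (0, 7, -9, 3, 8, -15, -17)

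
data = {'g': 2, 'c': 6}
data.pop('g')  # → 2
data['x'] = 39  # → {'c': 6, 'x': 39}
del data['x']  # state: {'c': 6}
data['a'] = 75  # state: {'c': 6, 'a': 75}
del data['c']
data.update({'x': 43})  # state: {'a': 75, 'x': 43}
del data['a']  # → {'x': 43}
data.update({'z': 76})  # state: {'x': 43, 'z': 76}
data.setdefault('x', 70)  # 43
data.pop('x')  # 43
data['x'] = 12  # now {'z': 76, 'x': 12}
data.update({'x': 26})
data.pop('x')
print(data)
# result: {'z': 76}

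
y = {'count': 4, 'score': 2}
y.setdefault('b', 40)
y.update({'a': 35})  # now {'count': 4, 'score': 2, 'b': 40, 'a': 35}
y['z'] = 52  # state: {'count': 4, 'score': 2, 'b': 40, 'a': 35, 'z': 52}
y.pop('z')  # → 52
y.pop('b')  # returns 40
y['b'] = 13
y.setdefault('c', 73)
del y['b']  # {'count': 4, 'score': 2, 'a': 35, 'c': 73}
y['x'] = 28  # {'count': 4, 'score': 2, 'a': 35, 'c': 73, 'x': 28}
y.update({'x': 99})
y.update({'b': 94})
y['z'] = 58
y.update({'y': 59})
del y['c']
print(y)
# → {'count': 4, 'score': 2, 'a': 35, 'x': 99, 'b': 94, 'z': 58, 'y': 59}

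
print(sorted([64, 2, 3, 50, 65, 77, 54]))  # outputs [2, 3, 50, 54, 64, 65, 77]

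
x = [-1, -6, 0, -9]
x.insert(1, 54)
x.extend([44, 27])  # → [-1, 54, -6, 0, -9, 44, 27]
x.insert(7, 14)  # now [-1, 54, -6, 0, -9, 44, 27, 14]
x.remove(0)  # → [-1, 54, -6, -9, 44, 27, 14]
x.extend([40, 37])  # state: [-1, 54, -6, -9, 44, 27, 14, 40, 37]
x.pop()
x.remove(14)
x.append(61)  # [-1, 54, -6, -9, 44, 27, 40, 61]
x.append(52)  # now [-1, 54, -6, -9, 44, 27, 40, 61, 52]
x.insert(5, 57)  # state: [-1, 54, -6, -9, 44, 57, 27, 40, 61, 52]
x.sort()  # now [-9, -6, -1, 27, 40, 44, 52, 54, 57, 61]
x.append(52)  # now [-9, -6, -1, 27, 40, 44, 52, 54, 57, 61, 52]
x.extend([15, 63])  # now [-9, -6, -1, 27, 40, 44, 52, 54, 57, 61, 52, 15, 63]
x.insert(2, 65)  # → [-9, -6, 65, -1, 27, 40, 44, 52, 54, 57, 61, 52, 15, 63]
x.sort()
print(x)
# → [-9, -6, -1, 15, 27, 40, 44, 52, 52, 54, 57, 61, 63, 65]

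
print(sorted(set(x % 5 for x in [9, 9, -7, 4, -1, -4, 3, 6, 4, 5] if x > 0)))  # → [0, 1, 3, 4]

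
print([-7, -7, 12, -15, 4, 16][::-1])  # [16, 4, -15, 12, -7, -7]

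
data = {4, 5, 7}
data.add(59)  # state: {4, 5, 7, 59}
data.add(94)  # {4, 5, 7, 59, 94}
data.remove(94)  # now {4, 5, 7, 59}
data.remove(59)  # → {4, 5, 7}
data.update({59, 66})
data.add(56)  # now {4, 5, 7, 56, 59, 66}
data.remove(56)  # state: {4, 5, 7, 59, 66}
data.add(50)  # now {4, 5, 7, 50, 59, 66}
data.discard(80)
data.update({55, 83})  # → {4, 5, 7, 50, 55, 59, 66, 83}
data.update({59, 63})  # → {4, 5, 7, 50, 55, 59, 63, 66, 83}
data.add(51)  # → {4, 5, 7, 50, 51, 55, 59, 63, 66, 83}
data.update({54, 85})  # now {4, 5, 7, 50, 51, 54, 55, 59, 63, 66, 83, 85}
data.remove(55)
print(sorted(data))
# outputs [4, 5, 7, 50, 51, 54, 59, 63, 66, 83, 85]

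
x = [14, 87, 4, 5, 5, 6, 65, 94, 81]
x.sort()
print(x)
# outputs [4, 5, 5, 6, 14, 65, 81, 87, 94]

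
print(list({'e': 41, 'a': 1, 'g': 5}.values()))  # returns [41, 1, 5]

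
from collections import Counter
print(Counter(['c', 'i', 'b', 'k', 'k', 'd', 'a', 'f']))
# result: Counter({'k': 2, 'c': 1, 'i': 1, 'b': 1, 'd': 1, 'a': 1, 'f': 1})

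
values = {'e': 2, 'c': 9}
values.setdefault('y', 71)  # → 71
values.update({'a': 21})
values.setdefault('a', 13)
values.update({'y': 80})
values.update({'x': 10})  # {'e': 2, 'c': 9, 'y': 80, 'a': 21, 'x': 10}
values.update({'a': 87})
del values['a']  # {'e': 2, 'c': 9, 'y': 80, 'x': 10}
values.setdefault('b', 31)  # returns 31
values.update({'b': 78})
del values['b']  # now {'e': 2, 'c': 9, 'y': 80, 'x': 10}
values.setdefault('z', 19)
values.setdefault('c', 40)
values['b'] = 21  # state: {'e': 2, 'c': 9, 'y': 80, 'x': 10, 'z': 19, 'b': 21}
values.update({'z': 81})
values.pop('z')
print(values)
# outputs {'e': 2, 'c': 9, 'y': 80, 'x': 10, 'b': 21}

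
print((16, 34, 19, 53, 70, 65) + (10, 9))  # (16, 34, 19, 53, 70, 65, 10, 9)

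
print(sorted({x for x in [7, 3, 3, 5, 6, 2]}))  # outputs [2, 3, 5, 6, 7]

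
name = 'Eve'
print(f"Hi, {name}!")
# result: Hi, Eve!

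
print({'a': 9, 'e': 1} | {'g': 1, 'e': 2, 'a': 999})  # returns {'a': 999, 'e': 2, 'g': 1}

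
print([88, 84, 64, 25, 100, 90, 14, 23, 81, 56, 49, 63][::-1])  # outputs [63, 49, 56, 81, 23, 14, 90, 100, 25, 64, 84, 88]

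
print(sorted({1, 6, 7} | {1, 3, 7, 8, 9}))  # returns [1, 3, 6, 7, 8, 9]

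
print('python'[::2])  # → pto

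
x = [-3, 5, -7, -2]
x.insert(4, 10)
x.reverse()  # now [10, -2, -7, 5, -3]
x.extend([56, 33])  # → [10, -2, -7, 5, -3, 56, 33]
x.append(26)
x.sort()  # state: [-7, -3, -2, 5, 10, 26, 33, 56]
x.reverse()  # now [56, 33, 26, 10, 5, -2, -3, -7]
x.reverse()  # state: [-7, -3, -2, 5, 10, 26, 33, 56]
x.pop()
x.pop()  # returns 33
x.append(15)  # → [-7, -3, -2, 5, 10, 26, 15]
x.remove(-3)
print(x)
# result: [-7, -2, 5, 10, 26, 15]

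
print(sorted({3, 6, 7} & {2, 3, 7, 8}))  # [3, 7]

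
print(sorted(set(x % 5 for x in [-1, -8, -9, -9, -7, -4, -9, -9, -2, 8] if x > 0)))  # [3]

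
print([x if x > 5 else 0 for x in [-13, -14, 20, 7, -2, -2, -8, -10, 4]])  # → [0, 0, 20, 7, 0, 0, 0, 0, 0]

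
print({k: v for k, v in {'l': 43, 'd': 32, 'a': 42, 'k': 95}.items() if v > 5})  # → {'l': 43, 'd': 32, 'a': 42, 'k': 95}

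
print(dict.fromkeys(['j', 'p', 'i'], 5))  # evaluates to {'j': 5, 'p': 5, 'i': 5}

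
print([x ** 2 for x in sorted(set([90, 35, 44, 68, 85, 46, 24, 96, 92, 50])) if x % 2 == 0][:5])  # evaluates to [576, 1936, 2116, 2500, 4624]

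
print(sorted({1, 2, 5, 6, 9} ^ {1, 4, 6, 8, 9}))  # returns [2, 4, 5, 8]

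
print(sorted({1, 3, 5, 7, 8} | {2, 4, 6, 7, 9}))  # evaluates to [1, 2, 3, 4, 5, 6, 7, 8, 9]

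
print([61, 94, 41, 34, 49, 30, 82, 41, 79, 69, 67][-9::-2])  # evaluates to [41, 61]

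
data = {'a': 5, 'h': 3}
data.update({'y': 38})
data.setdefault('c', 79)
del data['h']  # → {'a': 5, 'y': 38, 'c': 79}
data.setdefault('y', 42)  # 38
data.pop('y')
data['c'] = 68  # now {'a': 5, 'c': 68}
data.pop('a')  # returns 5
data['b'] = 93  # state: {'c': 68, 'b': 93}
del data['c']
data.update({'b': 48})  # {'b': 48}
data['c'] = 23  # {'b': 48, 'c': 23}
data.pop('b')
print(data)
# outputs {'c': 23}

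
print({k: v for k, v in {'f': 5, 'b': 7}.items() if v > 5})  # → {'b': 7}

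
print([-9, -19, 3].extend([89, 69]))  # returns None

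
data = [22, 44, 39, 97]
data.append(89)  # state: [22, 44, 39, 97, 89]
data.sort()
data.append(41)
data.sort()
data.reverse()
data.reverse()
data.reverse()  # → [97, 89, 44, 41, 39, 22]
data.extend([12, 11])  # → [97, 89, 44, 41, 39, 22, 12, 11]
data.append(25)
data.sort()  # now [11, 12, 22, 25, 39, 41, 44, 89, 97]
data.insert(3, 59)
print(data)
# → [11, 12, 22, 59, 25, 39, 41, 44, 89, 97]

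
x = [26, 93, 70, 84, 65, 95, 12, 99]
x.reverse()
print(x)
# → [99, 12, 95, 65, 84, 70, 93, 26]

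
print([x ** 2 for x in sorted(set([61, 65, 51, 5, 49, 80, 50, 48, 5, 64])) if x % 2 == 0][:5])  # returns [2304, 2500, 4096, 6400]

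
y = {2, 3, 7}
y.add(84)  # {2, 3, 7, 84}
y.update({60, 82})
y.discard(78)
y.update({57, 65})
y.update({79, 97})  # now {2, 3, 7, 57, 60, 65, 79, 82, 84, 97}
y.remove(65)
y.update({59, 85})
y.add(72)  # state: {2, 3, 7, 57, 59, 60, 72, 79, 82, 84, 85, 97}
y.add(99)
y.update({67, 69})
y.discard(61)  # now {2, 3, 7, 57, 59, 60, 67, 69, 72, 79, 82, 84, 85, 97, 99}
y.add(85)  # {2, 3, 7, 57, 59, 60, 67, 69, 72, 79, 82, 84, 85, 97, 99}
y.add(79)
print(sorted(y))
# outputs [2, 3, 7, 57, 59, 60, 67, 69, 72, 79, 82, 84, 85, 97, 99]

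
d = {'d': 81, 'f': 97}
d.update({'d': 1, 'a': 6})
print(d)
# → {'d': 1, 'f': 97, 'a': 6}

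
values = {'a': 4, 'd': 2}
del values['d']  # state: {'a': 4}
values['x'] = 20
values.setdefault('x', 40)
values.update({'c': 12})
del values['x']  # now {'a': 4, 'c': 12}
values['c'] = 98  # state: {'a': 4, 'c': 98}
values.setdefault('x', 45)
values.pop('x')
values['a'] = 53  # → {'a': 53, 'c': 98}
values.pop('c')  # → 98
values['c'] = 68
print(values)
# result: {'a': 53, 'c': 68}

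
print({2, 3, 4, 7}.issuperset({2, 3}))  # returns True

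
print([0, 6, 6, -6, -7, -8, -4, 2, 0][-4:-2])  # [-8, -4]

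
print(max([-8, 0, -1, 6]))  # 6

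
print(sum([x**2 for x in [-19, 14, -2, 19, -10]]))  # 1022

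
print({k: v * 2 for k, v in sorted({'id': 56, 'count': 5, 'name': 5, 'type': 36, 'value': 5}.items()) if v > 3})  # {'count': 10, 'id': 112, 'name': 10, 'type': 72, 'value': 10}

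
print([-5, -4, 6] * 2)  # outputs [-5, -4, 6, -5, -4, 6]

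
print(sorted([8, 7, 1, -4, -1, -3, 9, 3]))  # [-4, -3, -1, 1, 3, 7, 8, 9]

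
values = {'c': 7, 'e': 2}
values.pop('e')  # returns 2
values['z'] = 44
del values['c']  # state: {'z': 44}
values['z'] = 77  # {'z': 77}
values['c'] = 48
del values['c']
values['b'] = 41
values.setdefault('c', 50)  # 50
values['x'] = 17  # {'z': 77, 'b': 41, 'c': 50, 'x': 17}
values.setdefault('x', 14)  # 17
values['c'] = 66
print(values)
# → {'z': 77, 'b': 41, 'c': 66, 'x': 17}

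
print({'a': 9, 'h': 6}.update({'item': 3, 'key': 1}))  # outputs None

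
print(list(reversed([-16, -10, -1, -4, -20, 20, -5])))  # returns [-5, 20, -20, -4, -1, -10, -16]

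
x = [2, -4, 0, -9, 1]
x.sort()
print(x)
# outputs [-9, -4, 0, 1, 2]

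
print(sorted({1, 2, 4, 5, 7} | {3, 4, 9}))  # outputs [1, 2, 3, 4, 5, 7, 9]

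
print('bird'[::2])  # br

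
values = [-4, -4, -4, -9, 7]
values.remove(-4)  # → [-4, -4, -9, 7]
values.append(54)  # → [-4, -4, -9, 7, 54]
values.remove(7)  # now [-4, -4, -9, 54]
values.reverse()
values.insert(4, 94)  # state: [54, -9, -4, -4, 94]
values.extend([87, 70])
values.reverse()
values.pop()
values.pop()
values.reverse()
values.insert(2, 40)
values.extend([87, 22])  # [-4, -4, 40, 94, 87, 70, 87, 22]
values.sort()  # [-4, -4, 22, 40, 70, 87, 87, 94]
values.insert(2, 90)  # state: [-4, -4, 90, 22, 40, 70, 87, 87, 94]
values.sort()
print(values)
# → [-4, -4, 22, 40, 70, 87, 87, 90, 94]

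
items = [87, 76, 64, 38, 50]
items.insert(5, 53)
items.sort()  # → [38, 50, 53, 64, 76, 87]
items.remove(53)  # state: [38, 50, 64, 76, 87]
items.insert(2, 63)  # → [38, 50, 63, 64, 76, 87]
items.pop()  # 87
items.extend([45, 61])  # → [38, 50, 63, 64, 76, 45, 61]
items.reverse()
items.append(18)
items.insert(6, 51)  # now [61, 45, 76, 64, 63, 50, 51, 38, 18]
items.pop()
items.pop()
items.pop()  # 51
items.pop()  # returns 50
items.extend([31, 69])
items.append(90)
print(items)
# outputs [61, 45, 76, 64, 63, 31, 69, 90]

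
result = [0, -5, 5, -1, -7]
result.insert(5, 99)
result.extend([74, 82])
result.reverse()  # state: [82, 74, 99, -7, -1, 5, -5, 0]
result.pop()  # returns 0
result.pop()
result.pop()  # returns 5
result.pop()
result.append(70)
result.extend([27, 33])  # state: [82, 74, 99, -7, 70, 27, 33]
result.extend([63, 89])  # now [82, 74, 99, -7, 70, 27, 33, 63, 89]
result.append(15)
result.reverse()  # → [15, 89, 63, 33, 27, 70, -7, 99, 74, 82]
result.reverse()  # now [82, 74, 99, -7, 70, 27, 33, 63, 89, 15]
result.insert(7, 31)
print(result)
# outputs [82, 74, 99, -7, 70, 27, 33, 31, 63, 89, 15]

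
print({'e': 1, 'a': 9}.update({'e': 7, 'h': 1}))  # None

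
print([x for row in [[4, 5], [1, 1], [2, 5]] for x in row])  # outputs [4, 5, 1, 1, 2, 5]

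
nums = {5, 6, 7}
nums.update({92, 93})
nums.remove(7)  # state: {5, 6, 92, 93}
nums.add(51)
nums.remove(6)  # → {5, 51, 92, 93}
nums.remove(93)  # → {5, 51, 92}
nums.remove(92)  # {5, 51}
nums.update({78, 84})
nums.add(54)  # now {5, 51, 54, 78, 84}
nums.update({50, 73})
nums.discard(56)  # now {5, 50, 51, 54, 73, 78, 84}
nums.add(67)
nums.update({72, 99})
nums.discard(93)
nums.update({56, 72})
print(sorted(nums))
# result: [5, 50, 51, 54, 56, 67, 72, 73, 78, 84, 99]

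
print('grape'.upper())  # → GRAPE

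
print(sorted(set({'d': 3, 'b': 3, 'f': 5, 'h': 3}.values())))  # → [3, 5]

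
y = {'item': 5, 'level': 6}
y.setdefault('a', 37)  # 37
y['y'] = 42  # {'item': 5, 'level': 6, 'a': 37, 'y': 42}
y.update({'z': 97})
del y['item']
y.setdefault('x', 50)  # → 50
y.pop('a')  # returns 37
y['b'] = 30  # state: {'level': 6, 'y': 42, 'z': 97, 'x': 50, 'b': 30}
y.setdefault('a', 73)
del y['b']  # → {'level': 6, 'y': 42, 'z': 97, 'x': 50, 'a': 73}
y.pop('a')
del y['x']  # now {'level': 6, 'y': 42, 'z': 97}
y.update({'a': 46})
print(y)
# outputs {'level': 6, 'y': 42, 'z': 97, 'a': 46}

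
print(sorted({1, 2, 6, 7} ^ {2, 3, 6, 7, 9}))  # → [1, 3, 9]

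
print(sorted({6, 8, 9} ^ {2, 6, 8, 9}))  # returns [2]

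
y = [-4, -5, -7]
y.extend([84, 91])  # [-4, -5, -7, 84, 91]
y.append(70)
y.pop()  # 70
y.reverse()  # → [91, 84, -7, -5, -4]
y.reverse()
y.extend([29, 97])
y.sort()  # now [-7, -5, -4, 29, 84, 91, 97]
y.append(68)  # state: [-7, -5, -4, 29, 84, 91, 97, 68]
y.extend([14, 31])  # [-7, -5, -4, 29, 84, 91, 97, 68, 14, 31]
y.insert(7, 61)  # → [-7, -5, -4, 29, 84, 91, 97, 61, 68, 14, 31]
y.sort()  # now [-7, -5, -4, 14, 29, 31, 61, 68, 84, 91, 97]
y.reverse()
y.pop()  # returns -7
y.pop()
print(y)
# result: [97, 91, 84, 68, 61, 31, 29, 14, -4]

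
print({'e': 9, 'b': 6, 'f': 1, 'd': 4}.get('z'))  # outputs None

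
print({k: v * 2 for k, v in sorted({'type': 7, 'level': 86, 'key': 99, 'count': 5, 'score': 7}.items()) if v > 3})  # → {'count': 10, 'key': 198, 'level': 172, 'score': 14, 'type': 14}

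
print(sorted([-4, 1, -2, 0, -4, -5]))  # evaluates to [-5, -4, -4, -2, 0, 1]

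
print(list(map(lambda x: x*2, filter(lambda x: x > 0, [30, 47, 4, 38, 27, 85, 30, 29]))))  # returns [60, 94, 8, 76, 54, 170, 60, 58]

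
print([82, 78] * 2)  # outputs [82, 78, 82, 78]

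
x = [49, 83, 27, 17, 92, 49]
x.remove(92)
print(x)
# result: [49, 83, 27, 17, 49]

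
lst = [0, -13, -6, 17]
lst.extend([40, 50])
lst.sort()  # [-13, -6, 0, 17, 40, 50]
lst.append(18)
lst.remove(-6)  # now [-13, 0, 17, 40, 50, 18]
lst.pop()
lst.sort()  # [-13, 0, 17, 40, 50]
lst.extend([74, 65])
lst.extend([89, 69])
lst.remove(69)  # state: [-13, 0, 17, 40, 50, 74, 65, 89]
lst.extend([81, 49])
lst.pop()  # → 49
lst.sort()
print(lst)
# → [-13, 0, 17, 40, 50, 65, 74, 81, 89]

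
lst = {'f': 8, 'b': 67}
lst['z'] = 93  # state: {'f': 8, 'b': 67, 'z': 93}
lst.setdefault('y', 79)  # 79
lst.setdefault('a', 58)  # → 58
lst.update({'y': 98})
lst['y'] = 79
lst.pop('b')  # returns 67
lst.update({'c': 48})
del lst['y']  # {'f': 8, 'z': 93, 'a': 58, 'c': 48}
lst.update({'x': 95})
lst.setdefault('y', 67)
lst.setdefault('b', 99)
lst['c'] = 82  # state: {'f': 8, 'z': 93, 'a': 58, 'c': 82, 'x': 95, 'y': 67, 'b': 99}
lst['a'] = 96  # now {'f': 8, 'z': 93, 'a': 96, 'c': 82, 'x': 95, 'y': 67, 'b': 99}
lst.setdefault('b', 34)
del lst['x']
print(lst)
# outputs {'f': 8, 'z': 93, 'a': 96, 'c': 82, 'y': 67, 'b': 99}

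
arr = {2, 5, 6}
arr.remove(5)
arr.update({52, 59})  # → {2, 6, 52, 59}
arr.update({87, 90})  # {2, 6, 52, 59, 87, 90}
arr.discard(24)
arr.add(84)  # {2, 6, 52, 59, 84, 87, 90}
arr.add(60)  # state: {2, 6, 52, 59, 60, 84, 87, 90}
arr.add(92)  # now {2, 6, 52, 59, 60, 84, 87, 90, 92}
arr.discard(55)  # {2, 6, 52, 59, 60, 84, 87, 90, 92}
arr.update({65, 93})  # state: {2, 6, 52, 59, 60, 65, 84, 87, 90, 92, 93}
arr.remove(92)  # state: {2, 6, 52, 59, 60, 65, 84, 87, 90, 93}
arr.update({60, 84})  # {2, 6, 52, 59, 60, 65, 84, 87, 90, 93}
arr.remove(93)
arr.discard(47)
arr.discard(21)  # {2, 6, 52, 59, 60, 65, 84, 87, 90}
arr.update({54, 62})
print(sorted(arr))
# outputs [2, 6, 52, 54, 59, 60, 62, 65, 84, 87, 90]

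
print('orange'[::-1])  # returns egnaro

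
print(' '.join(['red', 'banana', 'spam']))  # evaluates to red banana spam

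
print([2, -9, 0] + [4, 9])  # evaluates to [2, -9, 0, 4, 9]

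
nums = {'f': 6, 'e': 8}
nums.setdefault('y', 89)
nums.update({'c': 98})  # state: {'f': 6, 'e': 8, 'y': 89, 'c': 98}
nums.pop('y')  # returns 89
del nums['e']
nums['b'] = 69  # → {'f': 6, 'c': 98, 'b': 69}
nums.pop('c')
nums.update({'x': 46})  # {'f': 6, 'b': 69, 'x': 46}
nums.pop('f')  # 6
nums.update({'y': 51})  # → {'b': 69, 'x': 46, 'y': 51}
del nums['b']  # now {'x': 46, 'y': 51}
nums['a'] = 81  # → {'x': 46, 'y': 51, 'a': 81}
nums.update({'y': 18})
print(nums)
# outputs {'x': 46, 'y': 18, 'a': 81}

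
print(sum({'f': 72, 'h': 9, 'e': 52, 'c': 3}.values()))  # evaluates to 136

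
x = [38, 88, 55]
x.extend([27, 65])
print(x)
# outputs [38, 88, 55, 27, 65]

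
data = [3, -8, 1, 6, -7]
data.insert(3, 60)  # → [3, -8, 1, 60, 6, -7]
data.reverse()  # [-7, 6, 60, 1, -8, 3]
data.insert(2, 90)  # [-7, 6, 90, 60, 1, -8, 3]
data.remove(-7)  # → [6, 90, 60, 1, -8, 3]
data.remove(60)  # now [6, 90, 1, -8, 3]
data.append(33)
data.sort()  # [-8, 1, 3, 6, 33, 90]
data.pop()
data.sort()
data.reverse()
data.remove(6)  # [33, 3, 1, -8]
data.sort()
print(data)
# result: [-8, 1, 3, 33]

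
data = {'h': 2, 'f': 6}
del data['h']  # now {'f': 6}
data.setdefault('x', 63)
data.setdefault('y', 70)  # 70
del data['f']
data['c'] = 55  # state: {'x': 63, 'y': 70, 'c': 55}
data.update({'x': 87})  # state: {'x': 87, 'y': 70, 'c': 55}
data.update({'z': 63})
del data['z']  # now {'x': 87, 'y': 70, 'c': 55}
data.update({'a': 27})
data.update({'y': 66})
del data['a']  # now {'x': 87, 'y': 66, 'c': 55}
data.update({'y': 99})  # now {'x': 87, 'y': 99, 'c': 55}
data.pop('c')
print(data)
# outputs {'x': 87, 'y': 99}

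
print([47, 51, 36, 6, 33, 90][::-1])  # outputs [90, 33, 6, 36, 51, 47]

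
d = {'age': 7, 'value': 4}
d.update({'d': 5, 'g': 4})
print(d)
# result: {'age': 7, 'value': 4, 'd': 5, 'g': 4}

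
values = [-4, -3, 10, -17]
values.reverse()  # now [-17, 10, -3, -4]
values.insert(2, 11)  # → [-17, 10, 11, -3, -4]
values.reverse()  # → [-4, -3, 11, 10, -17]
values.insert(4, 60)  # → [-4, -3, 11, 10, 60, -17]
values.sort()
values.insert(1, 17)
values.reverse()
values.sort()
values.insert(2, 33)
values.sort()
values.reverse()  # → [60, 33, 17, 11, 10, -3, -4, -17]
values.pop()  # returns -17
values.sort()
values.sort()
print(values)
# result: [-4, -3, 10, 11, 17, 33, 60]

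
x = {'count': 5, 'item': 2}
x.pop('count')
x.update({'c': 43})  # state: {'item': 2, 'c': 43}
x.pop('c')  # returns 43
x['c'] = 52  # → {'item': 2, 'c': 52}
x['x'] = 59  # {'item': 2, 'c': 52, 'x': 59}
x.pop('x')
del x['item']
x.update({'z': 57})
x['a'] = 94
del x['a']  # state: {'c': 52, 'z': 57}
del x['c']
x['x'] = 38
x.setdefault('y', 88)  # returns 88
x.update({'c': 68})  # {'z': 57, 'x': 38, 'y': 88, 'c': 68}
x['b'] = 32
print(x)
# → {'z': 57, 'x': 38, 'y': 88, 'c': 68, 'b': 32}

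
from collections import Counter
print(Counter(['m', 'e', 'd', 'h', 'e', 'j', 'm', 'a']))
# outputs Counter({'m': 2, 'e': 2, 'd': 1, 'h': 1, 'j': 1, 'a': 1})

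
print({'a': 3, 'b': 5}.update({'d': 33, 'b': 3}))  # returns None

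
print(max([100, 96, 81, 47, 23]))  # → 100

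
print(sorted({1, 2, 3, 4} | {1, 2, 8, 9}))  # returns [1, 2, 3, 4, 8, 9]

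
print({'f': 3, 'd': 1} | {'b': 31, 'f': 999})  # {'f': 999, 'd': 1, 'b': 31}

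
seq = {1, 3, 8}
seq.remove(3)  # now {1, 8}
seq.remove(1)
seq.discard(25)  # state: {8}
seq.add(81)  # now {8, 81}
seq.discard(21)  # {8, 81}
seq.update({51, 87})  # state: {8, 51, 81, 87}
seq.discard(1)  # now {8, 51, 81, 87}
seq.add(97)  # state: {8, 51, 81, 87, 97}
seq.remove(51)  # {8, 81, 87, 97}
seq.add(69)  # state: {8, 69, 81, 87, 97}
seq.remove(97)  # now {8, 69, 81, 87}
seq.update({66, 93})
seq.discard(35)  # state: {8, 66, 69, 81, 87, 93}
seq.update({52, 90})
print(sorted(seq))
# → [8, 52, 66, 69, 81, 87, 90, 93]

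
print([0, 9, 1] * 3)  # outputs [0, 9, 1, 0, 9, 1, 0, 9, 1]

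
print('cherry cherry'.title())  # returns Cherry Cherry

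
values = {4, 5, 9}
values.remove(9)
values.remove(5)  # {4}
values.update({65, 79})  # {4, 65, 79}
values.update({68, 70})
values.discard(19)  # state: {4, 65, 68, 70, 79}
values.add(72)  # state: {4, 65, 68, 70, 72, 79}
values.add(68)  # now {4, 65, 68, 70, 72, 79}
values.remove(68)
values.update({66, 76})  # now {4, 65, 66, 70, 72, 76, 79}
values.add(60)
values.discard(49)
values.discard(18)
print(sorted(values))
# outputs [4, 60, 65, 66, 70, 72, 76, 79]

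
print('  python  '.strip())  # python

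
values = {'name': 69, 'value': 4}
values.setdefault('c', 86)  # 86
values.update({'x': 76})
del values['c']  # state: {'name': 69, 'value': 4, 'x': 76}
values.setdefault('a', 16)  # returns 16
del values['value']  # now {'name': 69, 'x': 76, 'a': 16}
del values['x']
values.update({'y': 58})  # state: {'name': 69, 'a': 16, 'y': 58}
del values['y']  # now {'name': 69, 'a': 16}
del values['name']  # {'a': 16}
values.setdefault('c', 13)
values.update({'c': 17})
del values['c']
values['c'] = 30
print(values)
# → {'a': 16, 'c': 30}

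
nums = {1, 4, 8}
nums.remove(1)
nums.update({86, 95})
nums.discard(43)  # {4, 8, 86, 95}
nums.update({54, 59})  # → {4, 8, 54, 59, 86, 95}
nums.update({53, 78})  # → {4, 8, 53, 54, 59, 78, 86, 95}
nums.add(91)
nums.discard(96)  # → {4, 8, 53, 54, 59, 78, 86, 91, 95}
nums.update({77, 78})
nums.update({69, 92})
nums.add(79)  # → {4, 8, 53, 54, 59, 69, 77, 78, 79, 86, 91, 92, 95}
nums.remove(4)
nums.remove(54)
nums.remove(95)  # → {8, 53, 59, 69, 77, 78, 79, 86, 91, 92}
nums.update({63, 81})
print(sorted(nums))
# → [8, 53, 59, 63, 69, 77, 78, 79, 81, 86, 91, 92]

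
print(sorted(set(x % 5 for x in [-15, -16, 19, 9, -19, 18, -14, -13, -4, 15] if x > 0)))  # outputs [0, 3, 4]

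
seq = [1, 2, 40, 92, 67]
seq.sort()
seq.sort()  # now [1, 2, 40, 67, 92]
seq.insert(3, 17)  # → [1, 2, 40, 17, 67, 92]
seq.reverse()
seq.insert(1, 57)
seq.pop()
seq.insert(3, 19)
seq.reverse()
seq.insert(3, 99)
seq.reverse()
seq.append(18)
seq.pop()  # 18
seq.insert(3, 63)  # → [92, 57, 67, 63, 19, 99, 17, 40, 2]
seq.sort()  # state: [2, 17, 19, 40, 57, 63, 67, 92, 99]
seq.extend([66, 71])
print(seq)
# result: [2, 17, 19, 40, 57, 63, 67, 92, 99, 66, 71]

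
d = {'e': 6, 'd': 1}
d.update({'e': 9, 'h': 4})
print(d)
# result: {'e': 9, 'd': 1, 'h': 4}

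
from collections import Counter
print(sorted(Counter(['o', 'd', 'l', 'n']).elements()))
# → ['d', 'l', 'n', 'o']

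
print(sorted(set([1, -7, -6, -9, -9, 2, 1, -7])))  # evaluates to [-9, -7, -6, 1, 2]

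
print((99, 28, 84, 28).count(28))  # 2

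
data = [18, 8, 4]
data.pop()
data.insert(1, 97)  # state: [18, 97, 8]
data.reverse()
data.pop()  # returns 18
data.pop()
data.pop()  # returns 8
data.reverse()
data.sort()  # []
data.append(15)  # [15]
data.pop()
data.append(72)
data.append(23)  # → [72, 23]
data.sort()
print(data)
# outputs [23, 72]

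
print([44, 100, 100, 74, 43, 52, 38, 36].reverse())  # None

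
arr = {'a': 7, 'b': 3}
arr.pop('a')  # 7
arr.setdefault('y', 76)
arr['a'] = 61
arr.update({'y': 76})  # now {'b': 3, 'y': 76, 'a': 61}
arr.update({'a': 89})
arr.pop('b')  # 3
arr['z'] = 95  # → {'y': 76, 'a': 89, 'z': 95}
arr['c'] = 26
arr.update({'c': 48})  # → {'y': 76, 'a': 89, 'z': 95, 'c': 48}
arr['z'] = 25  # {'y': 76, 'a': 89, 'z': 25, 'c': 48}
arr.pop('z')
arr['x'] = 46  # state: {'y': 76, 'a': 89, 'c': 48, 'x': 46}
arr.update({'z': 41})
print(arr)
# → {'y': 76, 'a': 89, 'c': 48, 'x': 46, 'z': 41}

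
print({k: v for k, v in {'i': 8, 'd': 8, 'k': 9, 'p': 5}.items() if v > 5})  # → {'i': 8, 'd': 8, 'k': 9}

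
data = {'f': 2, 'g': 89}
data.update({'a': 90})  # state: {'f': 2, 'g': 89, 'a': 90}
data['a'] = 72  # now {'f': 2, 'g': 89, 'a': 72}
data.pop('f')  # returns 2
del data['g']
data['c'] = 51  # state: {'a': 72, 'c': 51}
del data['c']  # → {'a': 72}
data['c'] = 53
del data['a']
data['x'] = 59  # {'c': 53, 'x': 59}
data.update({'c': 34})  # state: {'c': 34, 'x': 59}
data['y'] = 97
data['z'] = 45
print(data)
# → {'c': 34, 'x': 59, 'y': 97, 'z': 45}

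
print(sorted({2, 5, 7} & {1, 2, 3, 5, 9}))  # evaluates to [2, 5]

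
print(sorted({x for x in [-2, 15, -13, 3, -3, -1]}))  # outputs [-13, -3, -2, -1, 3, 15]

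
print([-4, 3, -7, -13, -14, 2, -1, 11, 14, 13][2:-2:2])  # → [-7, -14, -1]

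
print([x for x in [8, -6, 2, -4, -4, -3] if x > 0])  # [8, 2]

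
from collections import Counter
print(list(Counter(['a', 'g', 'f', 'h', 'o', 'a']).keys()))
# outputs ['a', 'g', 'f', 'h', 'o']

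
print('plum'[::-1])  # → mulp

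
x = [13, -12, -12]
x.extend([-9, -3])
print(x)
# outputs [13, -12, -12, -9, -3]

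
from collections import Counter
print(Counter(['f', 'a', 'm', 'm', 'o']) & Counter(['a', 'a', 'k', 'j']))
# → Counter({'a': 1})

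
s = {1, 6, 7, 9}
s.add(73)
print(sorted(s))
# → [1, 6, 7, 9, 73]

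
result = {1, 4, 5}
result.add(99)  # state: {1, 4, 5, 99}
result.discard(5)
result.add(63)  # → {1, 4, 63, 99}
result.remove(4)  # {1, 63, 99}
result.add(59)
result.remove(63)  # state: {1, 59, 99}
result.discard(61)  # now {1, 59, 99}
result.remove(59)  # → {1, 99}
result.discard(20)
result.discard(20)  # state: {1, 99}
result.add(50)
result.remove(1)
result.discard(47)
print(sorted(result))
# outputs [50, 99]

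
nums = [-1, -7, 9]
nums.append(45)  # [-1, -7, 9, 45]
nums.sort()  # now [-7, -1, 9, 45]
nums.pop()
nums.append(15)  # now [-7, -1, 9, 15]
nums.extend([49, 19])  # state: [-7, -1, 9, 15, 49, 19]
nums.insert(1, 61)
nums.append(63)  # [-7, 61, -1, 9, 15, 49, 19, 63]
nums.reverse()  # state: [63, 19, 49, 15, 9, -1, 61, -7]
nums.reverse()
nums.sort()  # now [-7, -1, 9, 15, 19, 49, 61, 63]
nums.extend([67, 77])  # [-7, -1, 9, 15, 19, 49, 61, 63, 67, 77]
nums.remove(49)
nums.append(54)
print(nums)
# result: [-7, -1, 9, 15, 19, 61, 63, 67, 77, 54]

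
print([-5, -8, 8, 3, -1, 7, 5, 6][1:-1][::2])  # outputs [-8, 3, 7]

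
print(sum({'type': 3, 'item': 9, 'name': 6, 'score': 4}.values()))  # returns 22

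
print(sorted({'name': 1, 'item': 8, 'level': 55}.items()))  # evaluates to [('item', 8), ('level', 55), ('name', 1)]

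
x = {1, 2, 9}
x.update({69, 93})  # {1, 2, 9, 69, 93}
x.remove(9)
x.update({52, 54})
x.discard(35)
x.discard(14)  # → {1, 2, 52, 54, 69, 93}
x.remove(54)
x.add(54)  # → {1, 2, 52, 54, 69, 93}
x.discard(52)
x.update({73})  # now {1, 2, 54, 69, 73, 93}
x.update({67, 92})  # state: {1, 2, 54, 67, 69, 73, 92, 93}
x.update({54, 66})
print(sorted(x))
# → [1, 2, 54, 66, 67, 69, 73, 92, 93]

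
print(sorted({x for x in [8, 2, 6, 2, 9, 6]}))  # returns [2, 6, 8, 9]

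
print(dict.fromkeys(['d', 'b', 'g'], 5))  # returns {'d': 5, 'b': 5, 'g': 5}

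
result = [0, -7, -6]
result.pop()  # -6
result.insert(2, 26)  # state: [0, -7, 26]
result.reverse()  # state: [26, -7, 0]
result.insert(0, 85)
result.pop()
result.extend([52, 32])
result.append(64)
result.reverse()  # [64, 32, 52, -7, 26, 85]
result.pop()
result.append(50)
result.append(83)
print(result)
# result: [64, 32, 52, -7, 26, 50, 83]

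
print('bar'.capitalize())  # Bar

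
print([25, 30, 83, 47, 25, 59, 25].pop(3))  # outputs 47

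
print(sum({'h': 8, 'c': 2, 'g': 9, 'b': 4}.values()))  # 23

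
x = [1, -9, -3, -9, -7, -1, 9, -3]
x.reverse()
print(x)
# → [-3, 9, -1, -7, -9, -3, -9, 1]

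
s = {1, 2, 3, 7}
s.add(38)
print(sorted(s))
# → [1, 2, 3, 7, 38]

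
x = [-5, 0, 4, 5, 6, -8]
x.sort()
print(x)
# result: [-8, -5, 0, 4, 5, 6]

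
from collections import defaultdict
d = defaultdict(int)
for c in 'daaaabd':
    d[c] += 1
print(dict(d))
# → {'d': 2, 'a': 4, 'b': 1}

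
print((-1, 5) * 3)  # (-1, 5, -1, 5, -1, 5)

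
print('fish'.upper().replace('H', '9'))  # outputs FIS9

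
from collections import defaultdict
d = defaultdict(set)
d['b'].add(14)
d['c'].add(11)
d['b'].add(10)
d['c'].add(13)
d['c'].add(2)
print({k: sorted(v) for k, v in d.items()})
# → {'b': [10, 14], 'c': [2, 11, 13]}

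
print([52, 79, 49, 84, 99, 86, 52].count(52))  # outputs 2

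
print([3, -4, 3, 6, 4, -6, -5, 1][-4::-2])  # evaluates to [4, 3, 3]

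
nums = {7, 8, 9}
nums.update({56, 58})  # {7, 8, 9, 56, 58}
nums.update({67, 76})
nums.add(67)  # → {7, 8, 9, 56, 58, 67, 76}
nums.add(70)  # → {7, 8, 9, 56, 58, 67, 70, 76}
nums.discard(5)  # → {7, 8, 9, 56, 58, 67, 70, 76}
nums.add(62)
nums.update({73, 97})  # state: {7, 8, 9, 56, 58, 62, 67, 70, 73, 76, 97}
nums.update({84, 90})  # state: {7, 8, 9, 56, 58, 62, 67, 70, 73, 76, 84, 90, 97}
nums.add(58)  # {7, 8, 9, 56, 58, 62, 67, 70, 73, 76, 84, 90, 97}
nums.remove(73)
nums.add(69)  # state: {7, 8, 9, 56, 58, 62, 67, 69, 70, 76, 84, 90, 97}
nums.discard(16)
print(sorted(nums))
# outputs [7, 8, 9, 56, 58, 62, 67, 69, 70, 76, 84, 90, 97]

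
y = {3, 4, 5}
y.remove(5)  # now {3, 4}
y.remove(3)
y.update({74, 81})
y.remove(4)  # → {74, 81}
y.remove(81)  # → {74}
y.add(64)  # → {64, 74}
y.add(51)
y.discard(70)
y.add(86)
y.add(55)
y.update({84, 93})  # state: {51, 55, 64, 74, 84, 86, 93}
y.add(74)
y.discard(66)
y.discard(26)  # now {51, 55, 64, 74, 84, 86, 93}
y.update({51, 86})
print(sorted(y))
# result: [51, 55, 64, 74, 84, 86, 93]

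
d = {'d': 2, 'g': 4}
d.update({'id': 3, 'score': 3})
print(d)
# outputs {'d': 2, 'g': 4, 'id': 3, 'score': 3}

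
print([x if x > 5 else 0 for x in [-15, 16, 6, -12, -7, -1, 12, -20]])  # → [0, 16, 6, 0, 0, 0, 12, 0]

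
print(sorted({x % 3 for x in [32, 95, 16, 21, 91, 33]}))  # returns [0, 1, 2]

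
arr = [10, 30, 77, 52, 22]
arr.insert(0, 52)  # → [52, 10, 30, 77, 52, 22]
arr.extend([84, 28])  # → [52, 10, 30, 77, 52, 22, 84, 28]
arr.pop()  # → 28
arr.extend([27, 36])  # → [52, 10, 30, 77, 52, 22, 84, 27, 36]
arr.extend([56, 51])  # [52, 10, 30, 77, 52, 22, 84, 27, 36, 56, 51]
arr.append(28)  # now [52, 10, 30, 77, 52, 22, 84, 27, 36, 56, 51, 28]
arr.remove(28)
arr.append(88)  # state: [52, 10, 30, 77, 52, 22, 84, 27, 36, 56, 51, 88]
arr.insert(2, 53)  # [52, 10, 53, 30, 77, 52, 22, 84, 27, 36, 56, 51, 88]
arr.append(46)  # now [52, 10, 53, 30, 77, 52, 22, 84, 27, 36, 56, 51, 88, 46]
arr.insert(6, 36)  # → [52, 10, 53, 30, 77, 52, 36, 22, 84, 27, 36, 56, 51, 88, 46]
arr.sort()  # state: [10, 22, 27, 30, 36, 36, 46, 51, 52, 52, 53, 56, 77, 84, 88]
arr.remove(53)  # [10, 22, 27, 30, 36, 36, 46, 51, 52, 52, 56, 77, 84, 88]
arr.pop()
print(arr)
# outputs [10, 22, 27, 30, 36, 36, 46, 51, 52, 52, 56, 77, 84]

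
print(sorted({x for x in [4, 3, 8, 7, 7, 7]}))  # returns [3, 4, 7, 8]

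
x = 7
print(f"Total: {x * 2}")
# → Total: 14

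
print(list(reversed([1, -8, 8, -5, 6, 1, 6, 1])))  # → [1, 6, 1, 6, -5, 8, -8, 1]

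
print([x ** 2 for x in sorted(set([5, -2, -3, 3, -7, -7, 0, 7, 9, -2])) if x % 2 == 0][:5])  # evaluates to [4, 0]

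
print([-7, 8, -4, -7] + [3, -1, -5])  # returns [-7, 8, -4, -7, 3, -1, -5]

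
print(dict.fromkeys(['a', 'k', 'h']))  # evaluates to {'a': None, 'k': None, 'h': None}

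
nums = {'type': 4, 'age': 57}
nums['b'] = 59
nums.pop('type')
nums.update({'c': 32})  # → {'age': 57, 'b': 59, 'c': 32}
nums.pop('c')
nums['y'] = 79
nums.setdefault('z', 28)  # 28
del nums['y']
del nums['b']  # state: {'age': 57, 'z': 28}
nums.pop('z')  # 28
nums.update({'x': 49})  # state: {'age': 57, 'x': 49}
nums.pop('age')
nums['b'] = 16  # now {'x': 49, 'b': 16}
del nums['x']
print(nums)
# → {'b': 16}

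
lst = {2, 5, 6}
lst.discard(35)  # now {2, 5, 6}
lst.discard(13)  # {2, 5, 6}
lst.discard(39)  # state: {2, 5, 6}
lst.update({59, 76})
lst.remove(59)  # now {2, 5, 6, 76}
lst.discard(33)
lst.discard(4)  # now {2, 5, 6, 76}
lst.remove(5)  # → {2, 6, 76}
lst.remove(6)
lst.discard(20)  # {2, 76}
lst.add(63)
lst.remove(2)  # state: {63, 76}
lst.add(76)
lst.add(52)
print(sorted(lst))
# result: [52, 63, 76]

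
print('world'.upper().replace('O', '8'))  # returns W8RLD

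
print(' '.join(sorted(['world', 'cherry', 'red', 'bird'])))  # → bird cherry red world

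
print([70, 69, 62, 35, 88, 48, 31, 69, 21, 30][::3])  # [70, 35, 31, 30]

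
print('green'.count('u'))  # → 0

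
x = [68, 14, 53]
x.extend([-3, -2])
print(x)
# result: [68, 14, 53, -3, -2]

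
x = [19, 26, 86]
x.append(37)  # [19, 26, 86, 37]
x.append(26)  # [19, 26, 86, 37, 26]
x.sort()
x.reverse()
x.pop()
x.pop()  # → 26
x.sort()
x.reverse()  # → [86, 37, 26]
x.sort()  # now [26, 37, 86]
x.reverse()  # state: [86, 37, 26]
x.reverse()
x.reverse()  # [86, 37, 26]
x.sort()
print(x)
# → [26, 37, 86]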